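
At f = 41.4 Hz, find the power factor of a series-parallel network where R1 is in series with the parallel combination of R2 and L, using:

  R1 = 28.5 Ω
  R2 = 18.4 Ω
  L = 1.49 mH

Step 1 — Angular frequency: ω = 2π·f = 2π·41.4 = 260.1 rad/s.
Step 2 — Component impedances:
  R1: Z = R = 28.5 Ω
  R2: Z = R = 18.4 Ω
  L: Z = jωL = j·260.1·0.00149 = 0 + j0.3876 Ω
Step 3 — Parallel branch: R2 || L = 1/(1/R2 + 1/L) = 0.008161 + j0.3874 Ω.
Step 4 — Series with R1: Z_total = R1 + (R2 || L) = 28.51 + j0.3874 Ω = 28.51∠0.8° Ω.
Step 5 — Power factor: PF = cos(φ) = Re(Z)/|Z| = 28.508/28.511 = 0.9999.
Step 6 — Type: Im(Z) = 0.3874 ⇒ lagging (phase φ = 0.8°).

PF = 0.9999 (lagging, φ = 0.8°)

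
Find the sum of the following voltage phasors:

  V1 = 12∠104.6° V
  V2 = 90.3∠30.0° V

Step 1 — Convert each phasor to rectangular form:
  V1 = 12·(cos(104.6°) + j·sin(104.6°)) = -3.025 + j11.61 V
  V2 = 90.3·(cos(30.0°) + j·sin(30.0°)) = 78.2 + j45.15 V
Step 2 — Sum components: V_total = 75.18 + j56.76 V.
Step 3 — Convert to polar: |V_total| = 94.2 V, ∠V_total = 37.1°.

V_total = 94.2∠37.1° V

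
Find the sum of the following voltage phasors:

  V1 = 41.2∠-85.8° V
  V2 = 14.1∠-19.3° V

Step 1 — Convert each phasor to rectangular form:
  V1 = 41.2·(cos(-85.8°) + j·sin(-85.8°)) = 3.017 - j41.09 V
  V2 = 14.1·(cos(-19.3°) + j·sin(-19.3°)) = 13.31 - j4.66 V
Step 2 — Sum components: V_total = 16.33 - j45.75 V.
Step 3 — Convert to polar: |V_total| = 48.58 V, ∠V_total = -70.4°.

V_total = 48.58∠-70.4° V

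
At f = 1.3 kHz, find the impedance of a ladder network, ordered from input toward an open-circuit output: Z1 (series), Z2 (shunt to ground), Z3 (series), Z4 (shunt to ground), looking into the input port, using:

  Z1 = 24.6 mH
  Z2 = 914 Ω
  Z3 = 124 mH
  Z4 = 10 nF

Step 1 — Angular frequency: ω = 2π·f = 2π·1300 = 8168 rad/s.
Step 2 — Component impedances:
  Z1: Z = jωL = j·8168·0.0246 = 0 + j200.9 Ω
  Z2: Z = R = 914 Ω
  Z3: Z = jωL = j·8168·0.124 = 0 + j1013 Ω
  Z4: Z = 1/(jωC) = -j/(ω·C) = 0 - j1.224e+04 Ω
Step 3 — Ladder network (open output): work backward from the far end, alternating series and parallel combinations. Z_in = 908 + j127 Ω = 916.8∠8.0° Ω.

Z = 908 + j127 Ω = 916.8∠8.0° Ω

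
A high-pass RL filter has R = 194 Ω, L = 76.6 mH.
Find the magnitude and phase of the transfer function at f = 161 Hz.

Step 1 — Angular frequency: ω = 2π·161 = 1012 rad/s.
Step 2 — Transfer function: H(jω) = jωL/(R + jωL).
Step 3 — Numerator jωL = j·77.49; denominator R + jωL = 194 + j77.49.
Step 4 — H = 0.1376 + j0.3445.
Step 5 — Magnitude: |H| = 0.3709 (-8.6 dB); phase: φ = 68.2°.

|H| = 0.3709 (-8.6 dB), φ = 68.2°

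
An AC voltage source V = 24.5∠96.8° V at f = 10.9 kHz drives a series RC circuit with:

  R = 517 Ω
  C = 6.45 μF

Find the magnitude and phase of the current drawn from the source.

Step 1 — Angular frequency: ω = 2π·f = 2π·1.09e+04 = 6.849e+04 rad/s.
Step 2 — Component impedances:
  R: Z = R = 517 Ω
  C: Z = 1/(jωC) = -j/(ω·C) = 0 - j2.264 Ω
Step 3 — Series combination: Z_total = R + C = 517 - j2.264 Ω = 517∠-0.3° Ω.
Step 4 — Source phasor: V = 24.5∠96.8° V = -2.901 + j24.33 V.
Step 5 — Ohm's law: I = V / Z_total = (-2.901 + j24.33) / (517 - j2.264) = -0.005817 + j0.04703 A.
Step 6 — Convert to polar: |I| = 0.04739 A, ∠I = 97.1°.

I = 0.04739∠97.1° A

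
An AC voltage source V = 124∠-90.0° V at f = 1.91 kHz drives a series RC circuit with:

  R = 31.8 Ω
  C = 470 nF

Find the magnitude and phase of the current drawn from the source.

Step 1 — Angular frequency: ω = 2π·f = 2π·1910 = 1.2e+04 rad/s.
Step 2 — Component impedances:
  R: Z = R = 31.8 Ω
  C: Z = 1/(jωC) = -j/(ω·C) = 0 - j177.3 Ω
Step 3 — Series combination: Z_total = R + C = 31.8 - j177.3 Ω = 180.1∠-79.8° Ω.
Step 4 — Source phasor: V = 124∠-90.0° V = 0 - j124 V.
Step 5 — Ohm's law: I = V / Z_total = (0 - j124) / (31.8 - j177.3) = 0.6776 - j0.1215 A.
Step 6 — Convert to polar: |I| = 0.6884 A, ∠I = -10.2°.

I = 0.6884∠-10.2° A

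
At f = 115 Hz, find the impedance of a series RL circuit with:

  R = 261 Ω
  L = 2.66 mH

Step 1 — Angular frequency: ω = 2π·f = 2π·115 = 722.6 rad/s.
Step 2 — Component impedances:
  R: Z = R = 261 Ω
  L: Z = jωL = j·722.6·0.00266 = 0 + j1.922 Ω
Step 3 — Series combination: Z_total = R + L = 261 + j1.922 Ω = 261∠0.4° Ω.

Z = 261 + j1.922 Ω = 261∠0.4° Ω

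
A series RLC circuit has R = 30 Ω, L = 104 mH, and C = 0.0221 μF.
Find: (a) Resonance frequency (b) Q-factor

Step 1 — Resonance condition Im(Z)=0 gives ω₀ = 1/√(LC).
Step 2 — ω₀ = 1/√(0.104·2.21e-08) = 2.086e+04 rad/s.
Step 3 — f₀ = ω₀/(2π) = 3320 Hz.
Step 4 — Series Q: Q = ω₀L/R = 2.086e+04·0.104/30 = 72.31.

(a) f₀ = 3320 Hz  (b) Q = 72.31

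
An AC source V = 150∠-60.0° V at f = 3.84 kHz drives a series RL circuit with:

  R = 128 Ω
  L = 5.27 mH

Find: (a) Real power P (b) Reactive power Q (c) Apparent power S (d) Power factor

Step 1 — Angular frequency: ω = 2π·f = 2π·3840 = 2.413e+04 rad/s.
Step 2 — Component impedances:
  R: Z = R = 128 Ω
  L: Z = jωL = j·2.413e+04·0.00527 = 0 + j127.2 Ω
Step 3 — Series combination: Z_total = R + L = 128 + j127.2 Ω = 180.4∠44.8° Ω.
Step 4 — Source phasor: V = 150∠-60.0° V = 75 - j129.9 V.
Step 5 — Current: I = V / Z = -0.2125 - j0.8038 A = 0.8314∠-104.8° A.
Step 6 — Complex power: S = V·I* = 88.48 + j87.89 VA.
Step 7 — Real power: P = Re(S) = 88.48 W.
Step 8 — Reactive power: Q = Im(S) = 87.89 VAR.
Step 9 — Apparent power: |S| = 124.7 VA.
Step 10 — Power factor: PF = P/|S| = 0.7095 (lagging).

(a) P = 88.48 W  (b) Q = 87.89 VAR  (c) S = 124.7 VA  (d) PF = 0.7095 (lagging)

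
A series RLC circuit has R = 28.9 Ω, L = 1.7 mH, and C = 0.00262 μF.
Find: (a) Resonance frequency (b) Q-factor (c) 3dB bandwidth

Step 1 — Resonance condition Im(Z)=0 gives ω₀ = 1/√(LC).
Step 2 — ω₀ = 1/√(0.0017·2.62e-09) = 4.738e+05 rad/s.
Step 3 — f₀ = ω₀/(2π) = 7.541e+04 Hz.
Step 4 — Series Q: Q = ω₀L/R = 4.738e+05·0.0017/28.9 = 27.87.
Step 5 — 3dB bandwidth: Δω = ω₀/Q = 1.7e+04 rad/s; BW = Δω/(2π) = 2706 Hz.

(a) f₀ = 7.541e+04 Hz  (b) Q = 27.87  (c) BW = 2706 Hz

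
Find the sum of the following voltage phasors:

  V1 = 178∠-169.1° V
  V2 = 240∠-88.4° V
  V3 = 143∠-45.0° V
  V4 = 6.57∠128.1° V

Step 1 — Convert each phasor to rectangular form:
  V1 = 178·(cos(-169.1°) + j·sin(-169.1°)) = -174.8 - j33.66 V
  V2 = 240·(cos(-88.4°) + j·sin(-88.4°)) = 6.701 - j239.9 V
  V3 = 143·(cos(-45.0°) + j·sin(-45.0°)) = 101.1 - j101.1 V
  V4 = 6.57·(cos(128.1°) + j·sin(128.1°)) = -4.054 + j5.17 V
Step 2 — Sum components: V_total = -71.03 - j369.5 V.
Step 3 — Convert to polar: |V_total| = 376.3 V, ∠V_total = -100.9°.

V_total = 376.3∠-100.9° V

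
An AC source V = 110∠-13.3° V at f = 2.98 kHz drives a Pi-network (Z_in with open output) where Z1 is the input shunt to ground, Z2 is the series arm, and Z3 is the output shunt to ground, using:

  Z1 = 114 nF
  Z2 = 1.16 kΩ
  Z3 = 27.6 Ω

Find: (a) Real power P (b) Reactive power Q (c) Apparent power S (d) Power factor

Step 1 — Angular frequency: ω = 2π·f = 2π·2980 = 1.872e+04 rad/s.
Step 2 — Component impedances:
  Z1: Z = 1/(jωC) = -j/(ω·C) = 0 - j468.5 Ω
  Z2: Z = R = 1160 Ω
  Z3: Z = R = 27.6 Ω
Step 3 — With open output, the series arm Z2 and the output shunt Z3 appear in series to ground: Z2 + Z3 = 1188 Ω.
Step 4 — Parallel with input shunt Z1: Z_in = Z1 || (Z2 + Z3) = 159.9 - j405.4 Ω = 435.8∠-68.5° Ω.
Step 5 — Source phasor: V = 110∠-13.3° V = 107 - j25.31 V.
Step 6 — Current: I = V / Z = 0.1442 + j0.2072 A = 0.2524∠55.2° A.
Step 7 — Complex power: S = V·I* = 10.19 - j25.83 VA.
Step 8 — Real power: P = Re(S) = 10.19 W.
Step 9 — Reactive power: Q = Im(S) = -25.83 VAR.
Step 10 — Apparent power: |S| = 27.76 VA.
Step 11 — Power factor: PF = P/|S| = 0.367 (leading).

(a) P = 10.19 W  (b) Q = -25.83 VAR  (c) S = 27.76 VA  (d) PF = 0.367 (leading)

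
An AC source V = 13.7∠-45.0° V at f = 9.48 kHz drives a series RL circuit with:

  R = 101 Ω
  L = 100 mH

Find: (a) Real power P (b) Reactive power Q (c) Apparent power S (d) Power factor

Step 1 — Angular frequency: ω = 2π·f = 2π·9480 = 5.956e+04 rad/s.
Step 2 — Component impedances:
  R: Z = R = 101 Ω
  L: Z = jωL = j·5.956e+04·0.1 = 0 + j5956 Ω
Step 3 — Series combination: Z_total = R + L = 101 + j5956 Ω = 5957∠89.0° Ω.
Step 4 — Source phasor: V = 13.7∠-45.0° V = 9.687 - j9.687 V.
Step 5 — Current: I = V / Z = -0.001598 - j0.001653 A = 0.0023∠-134.0° A.
Step 6 — Complex power: S = V·I* = 0.0005341 + j0.0315 VA.
Step 7 — Real power: P = Re(S) = 0.0005341 W.
Step 8 — Reactive power: Q = Im(S) = 0.0315 VAR.
Step 9 — Apparent power: |S| = 0.03151 VA.
Step 10 — Power factor: PF = P/|S| = 0.01695 (lagging).

(a) P = 0.0005341 W  (b) Q = 0.0315 VAR  (c) S = 0.03151 VA  (d) PF = 0.01695 (lagging)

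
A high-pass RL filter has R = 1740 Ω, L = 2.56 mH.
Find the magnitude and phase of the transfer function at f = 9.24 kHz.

Step 1 — Angular frequency: ω = 2π·9240 = 5.806e+04 rad/s.
Step 2 — Transfer function: H(jω) = jωL/(R + jωL).
Step 3 — Numerator jωL = j·148.6; denominator R + jωL = 1740 + j148.6.
Step 4 — H = 0.007243 + j0.0848.
Step 5 — Magnitude: |H| = 0.08511 (-21.4 dB); phase: φ = 85.1°.

|H| = 0.08511 (-21.4 dB), φ = 85.1°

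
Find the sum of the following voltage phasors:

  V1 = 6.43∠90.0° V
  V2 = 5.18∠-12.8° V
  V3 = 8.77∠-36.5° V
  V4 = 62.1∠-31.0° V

Step 1 — Convert each phasor to rectangular form:
  V1 = 6.43·(cos(90.0°) + j·sin(90.0°)) = 0 + j6.43 V
  V2 = 5.18·(cos(-12.8°) + j·sin(-12.8°)) = 5.051 - j1.148 V
  V3 = 8.77·(cos(-36.5°) + j·sin(-36.5°)) = 7.05 - j5.217 V
  V4 = 62.1·(cos(-31.0°) + j·sin(-31.0°)) = 53.23 - j31.98 V
Step 2 — Sum components: V_total = 65.33 - j31.92 V.
Step 3 — Convert to polar: |V_total| = 72.71 V, ∠V_total = -26.0°.

V_total = 72.71∠-26.0° V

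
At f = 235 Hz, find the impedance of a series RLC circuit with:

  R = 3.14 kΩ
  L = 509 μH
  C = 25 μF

Step 1 — Angular frequency: ω = 2π·f = 2π·235 = 1477 rad/s.
Step 2 — Component impedances:
  R: Z = R = 3140 Ω
  L: Z = jωL = j·1477·0.000509 = 0 + j0.7516 Ω
  C: Z = 1/(jωC) = -j/(ω·C) = 0 - j27.09 Ω
Step 3 — Series combination: Z_total = R + L + C = 3140 - j26.34 Ω = 3140∠-0.5° Ω.

Z = 3140 - j26.34 Ω = 3140∠-0.5° Ω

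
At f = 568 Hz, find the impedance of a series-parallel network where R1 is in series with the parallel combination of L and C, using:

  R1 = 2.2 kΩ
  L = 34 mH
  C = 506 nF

Step 1 — Angular frequency: ω = 2π·f = 2π·568 = 3569 rad/s.
Step 2 — Component impedances:
  R1: Z = R = 2200 Ω
  L: Z = jωL = j·3569·0.034 = 0 + j121.3 Ω
  C: Z = 1/(jωC) = -j/(ω·C) = 0 - j553.8 Ω
Step 3 — Parallel branch: L || C = 1/(1/L + 1/C) = 0 + j155.4 Ω.
Step 4 — Series with R1: Z_total = R1 + (L || C) = 2200 + j155.4 Ω = 2205∠4.0° Ω.

Z = 2200 + j155.4 Ω = 2205∠4.0° Ω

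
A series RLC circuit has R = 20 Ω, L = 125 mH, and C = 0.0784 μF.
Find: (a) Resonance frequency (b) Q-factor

Step 1 — Resonance condition Im(Z)=0 gives ω₀ = 1/√(LC).
Step 2 — ω₀ = 1/√(0.125·7.84e-08) = 1.01e+04 rad/s.
Step 3 — f₀ = ω₀/(2π) = 1608 Hz.
Step 4 — Series Q: Q = ω₀L/R = 1.01e+04·0.125/20 = 63.13.

(a) f₀ = 1608 Hz  (b) Q = 63.13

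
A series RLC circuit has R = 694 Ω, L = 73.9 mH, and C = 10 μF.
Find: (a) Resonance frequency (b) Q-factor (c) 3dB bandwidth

Step 1 — Resonance: ω₀ = 1/√(LC) = 1/√(0.0739·1e-05) = 1163 rad/s.
Step 2 — f₀ = ω₀/(2π) = 185.1 Hz.
Step 3 — Series Q: Q = ω₀L/R = 1163·0.0739/694 = 0.1239.
Step 4 — Bandwidth: Δω = ω₀/Q = 9391 rad/s; BW = Δω/(2π) = 1495 Hz.

(a) f₀ = 185.1 Hz  (b) Q = 0.1239  (c) BW = 1495 Hz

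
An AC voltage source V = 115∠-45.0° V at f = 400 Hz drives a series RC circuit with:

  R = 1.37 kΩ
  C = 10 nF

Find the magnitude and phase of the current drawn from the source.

Step 1 — Angular frequency: ω = 2π·f = 2π·400 = 2513 rad/s.
Step 2 — Component impedances:
  R: Z = R = 1370 Ω
  C: Z = 1/(jωC) = -j/(ω·C) = 0 - j3.979e+04 Ω
Step 3 — Series combination: Z_total = R + C = 1370 - j3.979e+04 Ω = 3.981e+04∠-88.0° Ω.
Step 4 — Source phasor: V = 115∠-45.0° V = 81.32 - j81.32 V.
Step 5 — Ohm's law: I = V / Z_total = (81.32 - j81.32) / (1370 - j3.979e+04) = 0.002112 + j0.001971 A.
Step 6 — Convert to polar: |I| = 0.002889 A, ∠I = 43.0°.

I = 0.002889∠43.0° A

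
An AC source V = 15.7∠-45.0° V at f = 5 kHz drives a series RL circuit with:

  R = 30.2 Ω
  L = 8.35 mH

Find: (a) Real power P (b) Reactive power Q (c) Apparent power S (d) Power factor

Step 1 — Angular frequency: ω = 2π·f = 2π·5000 = 3.142e+04 rad/s.
Step 2 — Component impedances:
  R: Z = R = 30.2 Ω
  L: Z = jωL = j·3.142e+04·0.00835 = 0 + j262.3 Ω
Step 3 — Series combination: Z_total = R + L = 30.2 + j262.3 Ω = 264.1∠83.4° Ω.
Step 4 — Source phasor: V = 15.7∠-45.0° V = 11.1 - j11.1 V.
Step 5 — Current: I = V / Z = -0.03696 - j0.04658 A = 0.05946∠-128.4° A.
Step 6 — Complex power: S = V·I* = 0.1068 + j0.9274 VA.
Step 7 — Real power: P = Re(S) = 0.1068 W.
Step 8 — Reactive power: Q = Im(S) = 0.9274 VAR.
Step 9 — Apparent power: |S| = 0.9335 VA.
Step 10 — Power factor: PF = P/|S| = 0.1144 (lagging).

(a) P = 0.1068 W  (b) Q = 0.9274 VAR  (c) S = 0.9335 VA  (d) PF = 0.1144 (lagging)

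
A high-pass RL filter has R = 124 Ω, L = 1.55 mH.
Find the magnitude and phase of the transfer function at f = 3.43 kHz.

Step 1 — Angular frequency: ω = 2π·3430 = 2.155e+04 rad/s.
Step 2 — Transfer function: H(jω) = jωL/(R + jωL).
Step 3 — Numerator jωL = j·33.4; denominator R + jωL = 124 + j33.4.
Step 4 — H = 0.06766 + j0.2512.
Step 5 — Magnitude: |H| = 0.2601 (-11.7 dB); phase: φ = 74.9°.

|H| = 0.2601 (-11.7 dB), φ = 74.9°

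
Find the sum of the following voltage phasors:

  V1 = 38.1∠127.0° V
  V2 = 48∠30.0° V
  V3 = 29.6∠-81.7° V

Step 1 — Convert each phasor to rectangular form:
  V1 = 38.1·(cos(127.0°) + j·sin(127.0°)) = -22.93 + j30.43 V
  V2 = 48·(cos(30.0°) + j·sin(30.0°)) = 41.57 + j24 V
  V3 = 29.6·(cos(-81.7°) + j·sin(-81.7°)) = 4.273 - j29.29 V
Step 2 — Sum components: V_total = 22.91 + j25.14 V.
Step 3 — Convert to polar: |V_total| = 34.01 V, ∠V_total = 47.7°.

V_total = 34.01∠47.7° V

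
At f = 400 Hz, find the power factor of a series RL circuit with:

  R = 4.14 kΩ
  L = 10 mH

Step 1 — Angular frequency: ω = 2π·f = 2π·400 = 2513 rad/s.
Step 2 — Component impedances:
  R: Z = R = 4140 Ω
  L: Z = jωL = j·2513·0.01 = 0 + j25.13 Ω
Step 3 — Series combination: Z_total = R + L = 4140 + j25.13 Ω = 4140∠0.3° Ω.
Step 4 — Power factor: PF = cos(φ) = Re(Z)/|Z| = 4140/4140 = 1.
Step 5 — Type: Im(Z) = 25.13 ⇒ lagging (phase φ = 0.3°).

PF = 1 (lagging, φ = 0.3°)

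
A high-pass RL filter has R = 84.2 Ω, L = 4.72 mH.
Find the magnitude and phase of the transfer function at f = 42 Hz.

Step 1 — Angular frequency: ω = 2π·42 = 263.9 rad/s.
Step 2 — Transfer function: H(jω) = jωL/(R + jωL).
Step 3 — Numerator jωL = j·1.246; denominator R + jωL = 84.2 + j1.246.
Step 4 — H = 0.0002188 + j0.01479.
Step 5 — Magnitude: |H| = 0.01479 (-36.6 dB); phase: φ = 89.2°.

|H| = 0.01479 (-36.6 dB), φ = 89.2°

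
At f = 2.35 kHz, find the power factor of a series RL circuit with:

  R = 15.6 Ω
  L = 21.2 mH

Step 1 — Angular frequency: ω = 2π·f = 2π·2350 = 1.477e+04 rad/s.
Step 2 — Component impedances:
  R: Z = R = 15.6 Ω
  L: Z = jωL = j·1.477e+04·0.0212 = 0 + j313 Ω
Step 3 — Series combination: Z_total = R + L = 15.6 + j313 Ω = 313.4∠87.1° Ω.
Step 4 — Power factor: PF = cos(φ) = Re(Z)/|Z| = 15.6/313.42 = 0.04977.
Step 5 — Type: Im(Z) = 313 ⇒ lagging (phase φ = 87.1°).

PF = 0.04977 (lagging, φ = 87.1°)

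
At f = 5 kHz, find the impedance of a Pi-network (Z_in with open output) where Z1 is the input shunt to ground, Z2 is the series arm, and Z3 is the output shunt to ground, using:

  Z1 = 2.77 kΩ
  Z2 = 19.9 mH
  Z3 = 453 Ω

Step 1 — Angular frequency: ω = 2π·f = 2π·5000 = 3.142e+04 rad/s.
Step 2 — Component impedances:
  Z1: Z = R = 2770 Ω
  Z2: Z = jωL = j·3.142e+04·0.0199 = 0 + j625.2 Ω
  Z3: Z = R = 453 Ω
Step 3 — With open output, the series arm Z2 and the output shunt Z3 appear in series to ground: Z2 + Z3 = 453 + j625.2 Ω.
Step 4 — Parallel with input shunt Z1: Z_in = Z1 || (Z2 + Z3) = 475.7 + j445 Ω = 651.4∠43.1° Ω.

Z = 475.7 + j445 Ω = 651.4∠43.1° Ω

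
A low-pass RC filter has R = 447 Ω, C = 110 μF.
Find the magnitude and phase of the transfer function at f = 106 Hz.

Step 1 — Angular frequency: ω = 2π·106 = 666 rad/s.
Step 2 — Transfer function: H(jω) = 1/(1 + jωRC).
Step 3 — Denominator: 1 + jωRC = 1 + j·666·447·0.00011 = 1 + j32.75.
Step 4 — H = 0.0009316 - j0.03051.
Step 5 — Magnitude: |H| = 0.03052 (-30.3 dB); phase: φ = -88.3°.

|H| = 0.03052 (-30.3 dB), φ = -88.3°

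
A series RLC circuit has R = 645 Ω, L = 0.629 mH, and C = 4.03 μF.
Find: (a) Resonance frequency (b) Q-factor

Step 1 — Resonance condition Im(Z)=0 gives ω₀ = 1/√(LC).
Step 2 — ω₀ = 1/√(0.000629·4.03e-06) = 1.986e+04 rad/s.
Step 3 — f₀ = ω₀/(2π) = 3161 Hz.
Step 4 — Series Q: Q = ω₀L/R = 1.986e+04·0.000629/645 = 0.01937.

(a) f₀ = 3161 Hz  (b) Q = 0.01937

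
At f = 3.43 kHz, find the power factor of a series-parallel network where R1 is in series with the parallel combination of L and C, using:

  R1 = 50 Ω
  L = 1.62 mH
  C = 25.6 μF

Step 1 — Angular frequency: ω = 2π·f = 2π·3430 = 2.155e+04 rad/s.
Step 2 — Component impedances:
  R1: Z = R = 50 Ω
  L: Z = jωL = j·2.155e+04·0.00162 = 0 + j34.91 Ω
  C: Z = 1/(jωC) = -j/(ω·C) = 0 - j1.813 Ω
Step 3 — Parallel branch: L || C = 1/(1/L + 1/C) = 0 - j1.912 Ω.
Step 4 — Series with R1: Z_total = R1 + (L || C) = 50 - j1.912 Ω = 50.04∠-2.2° Ω.
Step 5 — Power factor: PF = cos(φ) = Re(Z)/|Z| = 50/50.037 = 0.9993.
Step 6 — Type: Im(Z) = -1.912 ⇒ leading (phase φ = -2.2°).

PF = 0.9993 (leading, φ = -2.2°)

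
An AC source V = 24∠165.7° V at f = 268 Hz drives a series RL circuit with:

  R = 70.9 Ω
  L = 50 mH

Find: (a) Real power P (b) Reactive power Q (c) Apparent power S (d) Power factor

Step 1 — Angular frequency: ω = 2π·f = 2π·268 = 1684 rad/s.
Step 2 — Component impedances:
  R: Z = R = 70.9 Ω
  L: Z = jωL = j·1684·0.05 = 0 + j84.19 Ω
Step 3 — Series combination: Z_total = R + L = 70.9 + j84.19 Ω = 110.1∠49.9° Ω.
Step 4 — Source phasor: V = 24∠165.7° V = -23.26 + j5.928 V.
Step 5 — Current: I = V / Z = -0.0949 + j0.1963 A = 0.218∠115.8° A.
Step 6 — Complex power: S = V·I* = 3.371 + j4.003 VA.
Step 7 — Real power: P = Re(S) = 3.371 W.
Step 8 — Reactive power: Q = Im(S) = 4.003 VAR.
Step 9 — Apparent power: |S| = 5.233 VA.
Step 10 — Power factor: PF = P/|S| = 0.6441 (lagging).

(a) P = 3.371 W  (b) Q = 4.003 VAR  (c) S = 5.233 VA  (d) PF = 0.6441 (lagging)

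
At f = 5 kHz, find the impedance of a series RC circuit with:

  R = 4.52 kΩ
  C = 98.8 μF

Step 1 — Angular frequency: ω = 2π·f = 2π·5000 = 3.142e+04 rad/s.
Step 2 — Component impedances:
  R: Z = R = 4520 Ω
  C: Z = 1/(jωC) = -j/(ω·C) = 0 - j0.3222 Ω
Step 3 — Series combination: Z_total = R + C = 4520 - j0.3222 Ω = 4520∠-0.0° Ω.

Z = 4520 - j0.3222 Ω = 4520∠-0.0° Ω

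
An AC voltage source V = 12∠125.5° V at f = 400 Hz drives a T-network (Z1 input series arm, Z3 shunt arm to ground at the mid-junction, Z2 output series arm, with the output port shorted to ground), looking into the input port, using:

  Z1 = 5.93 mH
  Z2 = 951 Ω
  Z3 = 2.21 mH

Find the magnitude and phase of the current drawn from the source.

Step 1 — Angular frequency: ω = 2π·f = 2π·400 = 2513 rad/s.
Step 2 — Component impedances:
  Z1: Z = jωL = j·2513·0.00593 = 0 + j14.9 Ω
  Z2: Z = R = 951 Ω
  Z3: Z = jωL = j·2513·0.00221 = 0 + j5.554 Ω
Step 3 — With the output port shorted to ground, the output series arm Z2 runs from the junction to ground; the shunt arm Z3 also runs from the junction to ground. They appear in parallel: Z3 || Z2 = 0.03244 + j5.554 Ω.
Step 4 — Series with input arm Z1: Z_in = Z1 + (Z3 || Z2) = 0.03244 + j20.46 Ω = 20.46∠89.9° Ω.
Step 5 — Source phasor: V = 12∠125.5° V = -6.968 + j9.769 V.
Step 6 — Ohm's law: I = V / Z_total = (-6.968 + j9.769) / (0.03244 + j20.46) = 0.477 + j0.3414 A.
Step 7 — Convert to polar: |I| = 0.5866 A, ∠I = 35.6°.

I = 0.5866∠35.6° A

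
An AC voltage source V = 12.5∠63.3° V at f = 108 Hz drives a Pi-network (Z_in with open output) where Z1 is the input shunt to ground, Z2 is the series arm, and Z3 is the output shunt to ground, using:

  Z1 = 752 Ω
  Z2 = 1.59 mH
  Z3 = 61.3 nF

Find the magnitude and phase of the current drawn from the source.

Step 1 — Angular frequency: ω = 2π·f = 2π·108 = 678.6 rad/s.
Step 2 — Component impedances:
  Z1: Z = R = 752 Ω
  Z2: Z = jωL = j·678.6·0.00159 = 0 + j1.079 Ω
  Z3: Z = 1/(jωC) = -j/(ω·C) = 0 - j2.404e+04 Ω
Step 3 — With open output, the series arm Z2 and the output shunt Z3 appear in series to ground: Z2 + Z3 = 0 - j2.404e+04 Ω.
Step 4 — Parallel with input shunt Z1: Z_in = Z1 || (Z2 + Z3) = 751.3 - j23.5 Ω = 751.6∠-1.8° Ω.
Step 5 — Source phasor: V = 12.5∠63.3° V = 5.616 + j11.17 V.
Step 6 — Ohm's law: I = V / Z_total = (5.616 + j11.17) / (751.3 - j23.5) = 0.007004 + j0.01508 A.
Step 7 — Convert to polar: |I| = 0.01663 A, ∠I = 65.1°.

I = 0.01663∠65.1° A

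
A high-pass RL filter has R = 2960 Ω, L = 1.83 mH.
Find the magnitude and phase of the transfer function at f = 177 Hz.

Step 1 — Angular frequency: ω = 2π·177 = 1112 rad/s.
Step 2 — Transfer function: H(jω) = jωL/(R + jωL).
Step 3 — Numerator jωL = j·2.035; denominator R + jωL = 2960 + j2.035.
Step 4 — H = 4.727e-07 + j0.0006876.
Step 5 — Magnitude: |H| = 0.0006876 (-63.3 dB); phase: φ = 90.0°.

|H| = 0.0006876 (-63.3 dB), φ = 90.0°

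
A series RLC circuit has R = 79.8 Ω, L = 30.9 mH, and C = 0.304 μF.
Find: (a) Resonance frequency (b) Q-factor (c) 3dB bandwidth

Step 1 — Resonance condition Im(Z)=0 gives ω₀ = 1/√(LC).
Step 2 — ω₀ = 1/√(0.0309·3.04e-07) = 1.032e+04 rad/s.
Step 3 — f₀ = ω₀/(2π) = 1642 Hz.
Step 4 — Series Q: Q = ω₀L/R = 1.032e+04·0.0309/79.8 = 3.995.
Step 5 — 3dB bandwidth: Δω = ω₀/Q = 2583 rad/s; BW = Δω/(2π) = 411 Hz.

(a) f₀ = 1642 Hz  (b) Q = 3.995  (c) BW = 411 Hz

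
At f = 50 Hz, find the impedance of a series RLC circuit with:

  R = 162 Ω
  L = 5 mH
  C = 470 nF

Step 1 — Angular frequency: ω = 2π·f = 2π·50 = 314.2 rad/s.
Step 2 — Component impedances:
  R: Z = R = 162 Ω
  L: Z = jωL = j·314.2·0.005 = 0 + j1.571 Ω
  C: Z = 1/(jωC) = -j/(ω·C) = 0 - j6773 Ω
Step 3 — Series combination: Z_total = R + L + C = 162 - j6771 Ω = 6773∠-88.6° Ω.

Z = 162 - j6771 Ω = 6773∠-88.6° Ω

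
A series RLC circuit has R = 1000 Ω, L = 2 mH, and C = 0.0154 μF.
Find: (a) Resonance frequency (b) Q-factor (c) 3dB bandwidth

Step 1 — Resonance: ω₀ = 1/√(LC) = 1/√(0.002·1.54e-08) = 1.802e+05 rad/s.
Step 2 — f₀ = ω₀/(2π) = 2.868e+04 Hz.
Step 3 — Series Q: Q = ω₀L/R = 1.802e+05·0.002/1000 = 0.3604.
Step 4 — Bandwidth: Δω = ω₀/Q = 5e+05 rad/s; BW = Δω/(2π) = 7.958e+04 Hz.

(a) f₀ = 2.868e+04 Hz  (b) Q = 0.3604  (c) BW = 7.958e+04 Hz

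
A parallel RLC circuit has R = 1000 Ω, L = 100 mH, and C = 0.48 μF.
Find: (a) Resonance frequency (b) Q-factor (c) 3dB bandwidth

Step 1 — Resonance: ω₀ = 1/√(LC) = 1/√(0.1·4.8e-07) = 4564 rad/s.
Step 2 — f₀ = ω₀/(2π) = 726.4 Hz.
Step 3 — Parallel Q: Q = R/(ω₀L) = 1000/(4564·0.1) = 2.191.
Step 4 — Bandwidth: Δω = ω₀/Q = 2083 rad/s; BW = Δω/(2π) = 331.6 Hz.

(a) f₀ = 726.4 Hz  (b) Q = 2.191  (c) BW = 331.6 Hz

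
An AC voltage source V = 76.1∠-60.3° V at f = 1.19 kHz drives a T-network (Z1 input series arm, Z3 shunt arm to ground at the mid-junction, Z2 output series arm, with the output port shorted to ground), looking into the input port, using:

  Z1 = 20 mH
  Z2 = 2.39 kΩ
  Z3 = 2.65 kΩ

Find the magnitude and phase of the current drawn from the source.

Step 1 — Angular frequency: ω = 2π·f = 2π·1190 = 7477 rad/s.
Step 2 — Component impedances:
  Z1: Z = jωL = j·7477·0.02 = 0 + j149.5 Ω
  Z2: Z = R = 2390 Ω
  Z3: Z = R = 2650 Ω
Step 3 — With the output port shorted to ground, the output series arm Z2 runs from the junction to ground; the shunt arm Z3 also runs from the junction to ground. They appear in parallel: Z3 || Z2 = 1257 Ω.
Step 4 — Series with input arm Z1: Z_in = Z1 + (Z3 || Z2) = 1257 + j149.5 Ω = 1266∠6.8° Ω.
Step 5 — Source phasor: V = 76.1∠-60.3° V = 37.7 - j66.1 V.
Step 6 — Ohm's law: I = V / Z_total = (37.7 - j66.1) / (1257 + j149.5) = 0.02341 - j0.05539 A.
Step 7 — Convert to polar: |I| = 0.06013 A, ∠I = -67.1°.

I = 0.06013∠-67.1° A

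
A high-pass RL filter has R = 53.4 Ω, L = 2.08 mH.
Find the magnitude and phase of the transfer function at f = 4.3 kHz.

Step 1 — Angular frequency: ω = 2π·4300 = 2.702e+04 rad/s.
Step 2 — Transfer function: H(jω) = jωL/(R + jωL).
Step 3 — Numerator jωL = j·56.2; denominator R + jωL = 53.4 + j56.2.
Step 4 — H = 0.5255 + j0.4993.
Step 5 — Magnitude: |H| = 0.7249 (-2.8 dB); phase: φ = 43.5°.

|H| = 0.7249 (-2.8 dB), φ = 43.5°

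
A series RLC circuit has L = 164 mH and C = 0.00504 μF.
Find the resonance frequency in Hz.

Step 1 — Resonance condition Im(Z)=0 gives ω₀ = 1/√(LC).
Step 2 — ω₀ = 1/√(0.164·5.04e-09) = 3.478e+04 rad/s.
Step 3 — f₀ = ω₀/(2π) = 5536 Hz.

f₀ = 5536 Hz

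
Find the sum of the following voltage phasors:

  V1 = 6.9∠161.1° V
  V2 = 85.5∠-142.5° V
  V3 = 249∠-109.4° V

Step 1 — Convert each phasor to rectangular form:
  V1 = 6.9·(cos(161.1°) + j·sin(161.1°)) = -6.528 + j2.235 V
  V2 = 85.5·(cos(-142.5°) + j·sin(-142.5°)) = -67.83 - j52.05 V
  V3 = 249·(cos(-109.4°) + j·sin(-109.4°)) = -82.71 - j234.9 V
Step 2 — Sum components: V_total = -157.1 - j284.7 V.
Step 3 — Convert to polar: |V_total| = 325.1 V, ∠V_total = -118.9°.

V_total = 325.1∠-118.9° V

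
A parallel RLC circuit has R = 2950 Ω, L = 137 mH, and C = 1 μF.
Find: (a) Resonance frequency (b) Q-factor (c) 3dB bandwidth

Step 1 — Resonance: ω₀ = 1/√(LC) = 1/√(0.137·1e-06) = 2702 rad/s.
Step 2 — f₀ = ω₀/(2π) = 430 Hz.
Step 3 — Parallel Q: Q = R/(ω₀L) = 2950/(2702·0.137) = 7.97.
Step 4 — Bandwidth: Δω = ω₀/Q = 339 rad/s; BW = Δω/(2π) = 53.95 Hz.

(a) f₀ = 430 Hz  (b) Q = 7.97  (c) BW = 53.95 Hz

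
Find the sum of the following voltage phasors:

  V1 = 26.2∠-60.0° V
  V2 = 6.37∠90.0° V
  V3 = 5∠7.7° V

Step 1 — Convert each phasor to rectangular form:
  V1 = 26.2·(cos(-60.0°) + j·sin(-60.0°)) = 13.1 - j22.69 V
  V2 = 6.37·(cos(90.0°) + j·sin(90.0°)) = 0 + j6.37 V
  V3 = 5·(cos(7.7°) + j·sin(7.7°)) = 4.955 + j0.6699 V
Step 2 — Sum components: V_total = 18.05 - j15.65 V.
Step 3 — Convert to polar: |V_total| = 23.89 V, ∠V_total = -40.9°.

V_total = 23.89∠-40.9° V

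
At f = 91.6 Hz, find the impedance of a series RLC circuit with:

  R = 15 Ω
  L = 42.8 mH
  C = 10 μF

Step 1 — Angular frequency: ω = 2π·f = 2π·91.6 = 575.5 rad/s.
Step 2 — Component impedances:
  R: Z = R = 15 Ω
  L: Z = jωL = j·575.5·0.0428 = 0 + j24.63 Ω
  C: Z = 1/(jωC) = -j/(ω·C) = 0 - j173.7 Ω
Step 3 — Series combination: Z_total = R + L + C = 15 - j149.1 Ω = 149.9∠-84.3° Ω.

Z = 15 - j149.1 Ω = 149.9∠-84.3° Ω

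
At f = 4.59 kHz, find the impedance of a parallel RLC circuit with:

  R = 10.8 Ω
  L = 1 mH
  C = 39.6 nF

Step 1 — Angular frequency: ω = 2π·f = 2π·4590 = 2.884e+04 rad/s.
Step 2 — Component impedances:
  R: Z = R = 10.8 Ω
  L: Z = jωL = j·2.884e+04·0.001 = 0 + j28.84 Ω
  C: Z = 1/(jωC) = -j/(ω·C) = 0 - j875.6 Ω
Step 3 — Parallel combination: 1/Z_total = 1/R + 1/L + 1/C; Z_total = 9.548 + j3.458 Ω = 10.15∠19.9° Ω.

Z = 9.548 + j3.458 Ω = 10.15∠19.9° Ω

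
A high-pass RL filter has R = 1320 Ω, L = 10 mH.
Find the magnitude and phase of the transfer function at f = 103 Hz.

Step 1 — Angular frequency: ω = 2π·103 = 647.2 rad/s.
Step 2 — Transfer function: H(jω) = jωL/(R + jωL).
Step 3 — Numerator jωL = j·6.472; denominator R + jωL = 1320 + j6.472.
Step 4 — H = 2.404e-05 + j0.004903.
Step 5 — Magnitude: |H| = 0.004903 (-46.2 dB); phase: φ = 89.7°.

|H| = 0.004903 (-46.2 dB), φ = 89.7°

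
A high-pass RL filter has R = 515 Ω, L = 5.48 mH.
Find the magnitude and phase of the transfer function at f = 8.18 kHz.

Step 1 — Angular frequency: ω = 2π·8180 = 5.14e+04 rad/s.
Step 2 — Transfer function: H(jω) = jωL/(R + jωL).
Step 3 — Numerator jωL = j·281.7; denominator R + jωL = 515 + j281.7.
Step 4 — H = 0.2302 + j0.421.
Step 5 — Magnitude: |H| = 0.4798 (-6.4 dB); phase: φ = 61.3°.

|H| = 0.4798 (-6.4 dB), φ = 61.3°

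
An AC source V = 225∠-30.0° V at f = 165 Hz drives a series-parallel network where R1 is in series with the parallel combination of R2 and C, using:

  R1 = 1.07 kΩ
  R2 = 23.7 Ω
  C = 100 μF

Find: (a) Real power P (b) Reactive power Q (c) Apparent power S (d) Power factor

Step 1 — Angular frequency: ω = 2π·f = 2π·165 = 1037 rad/s.
Step 2 — Component impedances:
  R1: Z = R = 1070 Ω
  R2: Z = R = 23.7 Ω
  C: Z = 1/(jωC) = -j/(ω·C) = 0 - j9.646 Ω
Step 3 — Parallel branch: R2 || C = 1/(1/R2 + 1/C) = 3.368 - j8.275 Ω.
Step 4 — Series with R1: Z_total = R1 + (R2 || C) = 1073 - j8.275 Ω = 1073∠-0.4° Ω.
Step 5 — Source phasor: V = 225∠-30.0° V = 194.9 - j112.5 V.
Step 6 — Current: I = V / Z = 0.1823 - j0.1034 A = 0.2096∠-29.6° A.
Step 7 — Complex power: S = V·I* = 47.16 - j0.3636 VA.
Step 8 — Real power: P = Re(S) = 47.16 W.
Step 9 — Reactive power: Q = Im(S) = -0.3636 VAR.
Step 10 — Apparent power: |S| = 47.16 VA.
Step 11 — Power factor: PF = P/|S| = 1 (leading).

(a) P = 47.16 W  (b) Q = -0.3636 VAR  (c) S = 47.16 VA  (d) PF = 1 (leading)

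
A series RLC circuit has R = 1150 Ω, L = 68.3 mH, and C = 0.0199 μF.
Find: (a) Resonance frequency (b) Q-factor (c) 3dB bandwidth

Step 1 — Resonance: ω₀ = 1/√(LC) = 1/√(0.0683·1.99e-08) = 2.712e+04 rad/s.
Step 2 — f₀ = ω₀/(2π) = 4317 Hz.
Step 3 — Series Q: Q = ω₀L/R = 2.712e+04·0.0683/1150 = 1.611.
Step 4 — Bandwidth: Δω = ω₀/Q = 1.684e+04 rad/s; BW = Δω/(2π) = 2680 Hz.

(a) f₀ = 4317 Hz  (b) Q = 1.611  (c) BW = 2680 Hz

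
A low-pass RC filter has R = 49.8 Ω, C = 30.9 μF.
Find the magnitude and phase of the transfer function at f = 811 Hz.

Step 1 — Angular frequency: ω = 2π·811 = 5096 rad/s.
Step 2 — Transfer function: H(jω) = 1/(1 + jωRC).
Step 3 — Denominator: 1 + jωRC = 1 + j·5096·49.8·3.09e-05 = 1 + j7.841.
Step 4 — H = 0.016 - j0.1255.
Step 5 — Magnitude: |H| = 0.1265 (-18.0 dB); phase: φ = -82.7°.

|H| = 0.1265 (-18.0 dB), φ = -82.7°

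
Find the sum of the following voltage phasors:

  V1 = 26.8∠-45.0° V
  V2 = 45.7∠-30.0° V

Step 1 — Convert each phasor to rectangular form:
  V1 = 26.8·(cos(-45.0°) + j·sin(-45.0°)) = 18.95 - j18.95 V
  V2 = 45.7·(cos(-30.0°) + j·sin(-30.0°)) = 39.58 - j22.85 V
Step 2 — Sum components: V_total = 58.53 - j41.8 V.
Step 3 — Convert to polar: |V_total| = 71.92 V, ∠V_total = -35.5°.

V_total = 71.92∠-35.5° V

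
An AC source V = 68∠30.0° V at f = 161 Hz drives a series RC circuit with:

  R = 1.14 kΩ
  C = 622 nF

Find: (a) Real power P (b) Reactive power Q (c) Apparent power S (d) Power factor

Step 1 — Angular frequency: ω = 2π·f = 2π·161 = 1012 rad/s.
Step 2 — Component impedances:
  R: Z = R = 1140 Ω
  C: Z = 1/(jωC) = -j/(ω·C) = 0 - j1589 Ω
Step 3 — Series combination: Z_total = R + C = 1140 - j1589 Ω = 1956∠-54.3° Ω.
Step 4 — Source phasor: V = 68∠30.0° V = 58.89 + j34 V.
Step 5 — Current: I = V / Z = 0.003424 + j0.0346 A = 0.03477∠84.3° A.
Step 6 — Complex power: S = V·I* = 1.378 - j1.921 VA.
Step 7 — Real power: P = Re(S) = 1.378 W.
Step 8 — Reactive power: Q = Im(S) = -1.921 VAR.
Step 9 — Apparent power: |S| = 2.364 VA.
Step 10 — Power factor: PF = P/|S| = 0.5829 (leading).

(a) P = 1.378 W  (b) Q = -1.921 VAR  (c) S = 2.364 VA  (d) PF = 0.5829 (leading)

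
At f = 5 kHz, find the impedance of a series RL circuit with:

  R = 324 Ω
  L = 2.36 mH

Step 1 — Angular frequency: ω = 2π·f = 2π·5000 = 3.142e+04 rad/s.
Step 2 — Component impedances:
  R: Z = R = 324 Ω
  L: Z = jωL = j·3.142e+04·0.00236 = 0 + j74.14 Ω
Step 3 — Series combination: Z_total = R + L = 324 + j74.14 Ω = 332.4∠12.9° Ω.

Z = 324 + j74.14 Ω = 332.4∠12.9° Ω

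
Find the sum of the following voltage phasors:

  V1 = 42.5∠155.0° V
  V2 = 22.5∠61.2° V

Step 1 — Convert each phasor to rectangular form:
  V1 = 42.5·(cos(155.0°) + j·sin(155.0°)) = -38.52 + j17.96 V
  V2 = 22.5·(cos(61.2°) + j·sin(61.2°)) = 10.84 + j19.72 V
Step 2 — Sum components: V_total = -27.68 + j37.68 V.
Step 3 — Convert to polar: |V_total| = 46.75 V, ∠V_total = 126.3°.

V_total = 46.75∠126.3° V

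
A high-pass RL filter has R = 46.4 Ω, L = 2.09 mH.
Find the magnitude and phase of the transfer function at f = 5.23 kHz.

Step 1 — Angular frequency: ω = 2π·5230 = 3.286e+04 rad/s.
Step 2 — Transfer function: H(jω) = jωL/(R + jωL).
Step 3 — Numerator jωL = j·68.68; denominator R + jωL = 46.4 + j68.68.
Step 4 — H = 0.6866 + j0.4639.
Step 5 — Magnitude: |H| = 0.8286 (-1.6 dB); phase: φ = 34.0°.

|H| = 0.8286 (-1.6 dB), φ = 34.0°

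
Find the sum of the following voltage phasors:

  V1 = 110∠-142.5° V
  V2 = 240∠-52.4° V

Step 1 — Convert each phasor to rectangular form:
  V1 = 110·(cos(-142.5°) + j·sin(-142.5°)) = -87.27 - j66.96 V
  V2 = 240·(cos(-52.4°) + j·sin(-52.4°)) = 146.4 - j190.1 V
Step 2 — Sum components: V_total = 59.17 - j257.1 V.
Step 3 — Convert to polar: |V_total| = 263.8 V, ∠V_total = -77.0°.

V_total = 263.8∠-77.0° V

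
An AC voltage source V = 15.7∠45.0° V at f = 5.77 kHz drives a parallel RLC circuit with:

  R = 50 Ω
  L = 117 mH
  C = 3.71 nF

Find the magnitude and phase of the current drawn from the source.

Step 1 — Angular frequency: ω = 2π·f = 2π·5770 = 3.625e+04 rad/s.
Step 2 — Component impedances:
  R: Z = R = 50 Ω
  L: Z = jωL = j·3.625e+04·0.117 = 0 + j4242 Ω
  C: Z = 1/(jωC) = -j/(ω·C) = 0 - j7435 Ω
Step 3 — Parallel combination: 1/Z_total = 1/R + 1/L + 1/C; Z_total = 50 + j0.2531 Ω = 50∠0.3° Ω.
Step 4 — Source phasor: V = 15.7∠45.0° V = 11.1 + j11.1 V.
Step 5 — Ohm's law: I = V / Z_total = (11.1 + j11.1) / (50 + j0.2531) = 0.2232 + j0.2209 A.
Step 6 — Convert to polar: |I| = 0.314 A, ∠I = 44.7°.

I = 0.314∠44.7° A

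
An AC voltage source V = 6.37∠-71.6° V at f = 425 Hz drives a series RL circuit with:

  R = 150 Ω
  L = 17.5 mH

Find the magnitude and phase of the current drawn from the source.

Step 1 — Angular frequency: ω = 2π·f = 2π·425 = 2670 rad/s.
Step 2 — Component impedances:
  R: Z = R = 150 Ω
  L: Z = jωL = j·2670·0.0175 = 0 + j46.73 Ω
Step 3 — Series combination: Z_total = R + L = 150 + j46.73 Ω = 157.1∠17.3° Ω.
Step 4 — Source phasor: V = 6.37∠-71.6° V = 2.011 - j6.044 V.
Step 5 — Ohm's law: I = V / Z_total = (2.011 - j6.044) / (150 + j46.73) = 0.0007755 - j0.04054 A.
Step 6 — Convert to polar: |I| = 0.04054 A, ∠I = -88.9°.

I = 0.04054∠-88.9° A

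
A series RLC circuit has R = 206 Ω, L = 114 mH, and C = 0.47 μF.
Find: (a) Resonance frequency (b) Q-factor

Step 1 — Resonance condition Im(Z)=0 gives ω₀ = 1/√(LC).
Step 2 — ω₀ = 1/√(0.114·4.7e-07) = 4320 rad/s.
Step 3 — f₀ = ω₀/(2π) = 687.6 Hz.
Step 4 — Series Q: Q = ω₀L/R = 4320·0.114/206 = 2.391.

(a) f₀ = 687.6 Hz  (b) Q = 2.391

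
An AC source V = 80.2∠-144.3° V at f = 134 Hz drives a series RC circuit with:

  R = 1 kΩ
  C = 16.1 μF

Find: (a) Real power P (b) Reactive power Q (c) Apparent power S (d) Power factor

Step 1 — Angular frequency: ω = 2π·f = 2π·134 = 841.9 rad/s.
Step 2 — Component impedances:
  R: Z = R = 1000 Ω
  C: Z = 1/(jωC) = -j/(ω·C) = 0 - j73.77 Ω
Step 3 — Series combination: Z_total = R + C = 1000 - j73.77 Ω = 1003∠-4.2° Ω.
Step 4 — Source phasor: V = 80.2∠-144.3° V = -65.13 - j46.8 V.
Step 5 — Current: I = V / Z = -0.06134 - j0.05133 A = 0.07998∠-140.1° A.
Step 6 — Complex power: S = V·I* = 6.397 - j0.4719 VA.
Step 7 — Real power: P = Re(S) = 6.397 W.
Step 8 — Reactive power: Q = Im(S) = -0.4719 VAR.
Step 9 — Apparent power: |S| = 6.415 VA.
Step 10 — Power factor: PF = P/|S| = 0.9973 (leading).

(a) P = 6.397 W  (b) Q = -0.4719 VAR  (c) S = 6.415 VA  (d) PF = 0.9973 (leading)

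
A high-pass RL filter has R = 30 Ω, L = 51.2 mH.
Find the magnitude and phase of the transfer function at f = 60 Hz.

Step 1 — Angular frequency: ω = 2π·60 = 377 rad/s.
Step 2 — Transfer function: H(jω) = jωL/(R + jωL).
Step 3 — Numerator jωL = j·19.3; denominator R + jωL = 30 + j19.3.
Step 4 — H = 0.2928 + j0.455.
Step 5 — Magnitude: |H| = 0.5411 (-5.3 dB); phase: φ = 57.2°.

|H| = 0.5411 (-5.3 dB), φ = 57.2°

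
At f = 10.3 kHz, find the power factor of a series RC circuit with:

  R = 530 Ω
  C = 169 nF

Step 1 — Angular frequency: ω = 2π·f = 2π·1.03e+04 = 6.472e+04 rad/s.
Step 2 — Component impedances:
  R: Z = R = 530 Ω
  C: Z = 1/(jωC) = -j/(ω·C) = 0 - j91.43 Ω
Step 3 — Series combination: Z_total = R + C = 530 - j91.43 Ω = 537.8∠-9.8° Ω.
Step 4 — Power factor: PF = cos(φ) = Re(Z)/|Z| = 530/537.83 = 0.9854.
Step 5 — Type: Im(Z) = -91.43 ⇒ leading (phase φ = -9.8°).

PF = 0.9854 (leading, φ = -9.8°)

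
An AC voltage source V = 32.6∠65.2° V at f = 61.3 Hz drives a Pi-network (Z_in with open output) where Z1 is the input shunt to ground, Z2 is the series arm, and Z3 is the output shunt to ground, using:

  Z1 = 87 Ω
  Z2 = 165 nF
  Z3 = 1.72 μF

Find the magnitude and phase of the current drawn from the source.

Step 1 — Angular frequency: ω = 2π·f = 2π·61.3 = 385.2 rad/s.
Step 2 — Component impedances:
  Z1: Z = R = 87 Ω
  Z2: Z = 1/(jωC) = -j/(ω·C) = 0 - j1.574e+04 Ω
  Z3: Z = 1/(jωC) = -j/(ω·C) = 0 - j1509 Ω
Step 3 — With open output, the series arm Z2 and the output shunt Z3 appear in series to ground: Z2 + Z3 = 0 - j1.724e+04 Ω.
Step 4 — Parallel with input shunt Z1: Z_in = Z1 || (Z2 + Z3) = 87 - j0.4389 Ω = 87∠-0.3° Ω.
Step 5 — Source phasor: V = 32.6∠65.2° V = 13.67 + j29.59 V.
Step 6 — Ohm's law: I = V / Z_total = (13.67 + j29.59) / (87 - j0.4389) = 0.1555 + j0.3409 A.
Step 7 — Convert to polar: |I| = 0.3747 A, ∠I = 65.5°.

I = 0.3747∠65.5° A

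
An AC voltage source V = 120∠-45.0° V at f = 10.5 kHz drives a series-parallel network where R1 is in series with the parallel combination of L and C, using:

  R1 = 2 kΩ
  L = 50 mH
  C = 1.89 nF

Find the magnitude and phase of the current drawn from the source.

Step 1 — Angular frequency: ω = 2π·f = 2π·1.05e+04 = 6.597e+04 rad/s.
Step 2 — Component impedances:
  R1: Z = R = 2000 Ω
  L: Z = jωL = j·6.597e+04·0.05 = 0 + j3299 Ω
  C: Z = 1/(jωC) = -j/(ω·C) = 0 - j8020 Ω
Step 3 — Parallel branch: L || C = 1/(1/L + 1/C) = 0 + j5603 Ω.
Step 4 — Series with R1: Z_total = R1 + (L || C) = 2000 + j5603 Ω = 5950∠70.4° Ω.
Step 5 — Source phasor: V = 120∠-45.0° V = 84.85 - j84.85 V.
Step 6 — Ohm's law: I = V / Z_total = (84.85 - j84.85) / (2000 + j5603) = -0.008638 - j0.01823 A.
Step 7 — Convert to polar: |I| = 0.02017 A, ∠I = -115.4°.

I = 0.02017∠-115.4° A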